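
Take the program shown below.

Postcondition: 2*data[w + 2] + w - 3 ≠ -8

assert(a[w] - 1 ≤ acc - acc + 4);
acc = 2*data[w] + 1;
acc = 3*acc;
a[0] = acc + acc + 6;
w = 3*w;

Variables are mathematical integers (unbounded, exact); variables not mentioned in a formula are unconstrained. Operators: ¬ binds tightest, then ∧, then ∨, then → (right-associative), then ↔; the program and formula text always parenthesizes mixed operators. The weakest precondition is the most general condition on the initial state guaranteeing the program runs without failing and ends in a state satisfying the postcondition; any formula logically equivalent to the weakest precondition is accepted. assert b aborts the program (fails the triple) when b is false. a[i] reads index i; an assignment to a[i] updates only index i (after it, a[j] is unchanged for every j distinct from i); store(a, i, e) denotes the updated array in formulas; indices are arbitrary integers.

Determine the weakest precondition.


Working backward. After the program, the postcondition 2*data[w + 2] + w - 3 ≠ -8 must hold; in canonical form it is 2*data[w + 2] + w ≠ -5.
Before w := 3*w: 2*data[3*w + 2] + 3*w ≠ -5
Before a[0] := acc + acc + 6: 2*data[3*w + 2] + 3*w ≠ -5
Before acc := 3*acc: 2*data[3*w + 2] + 3*w ≠ -5
Before acc := 2*data[w] + 1: 2*data[3*w + 2] + 3*w ≠ -5
Before assert a[w] - 1 ≤ acc - acc + 4: a[w] ≤ 5 ∧ 2*data[3*w + 2] + 3*w ≠ -5
Answer: WP = a[w] ≤ 5 ∧ 2*data[3*w + 2] + 3*w ≠ -5


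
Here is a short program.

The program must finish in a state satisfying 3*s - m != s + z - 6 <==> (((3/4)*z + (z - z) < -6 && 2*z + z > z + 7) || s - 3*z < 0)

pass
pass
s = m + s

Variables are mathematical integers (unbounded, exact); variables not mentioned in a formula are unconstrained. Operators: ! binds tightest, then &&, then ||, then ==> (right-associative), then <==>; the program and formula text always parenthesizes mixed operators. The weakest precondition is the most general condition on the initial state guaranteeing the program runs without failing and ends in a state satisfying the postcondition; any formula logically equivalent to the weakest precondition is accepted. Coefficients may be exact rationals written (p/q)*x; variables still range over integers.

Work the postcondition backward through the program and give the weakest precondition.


Working backward. After the program, the postcondition 3*s - m != s + z - 6 <==> (((3/4)*z + (z - z) < -6 && 2*z + z > z + 7) || s - 3*z < 0) must hold; in canonical form it is 2*s != m + z - 6 <==> (((3/4)*z < -6 && 2*z > 7) || s < 3*z).
Before s := m + s: m + 2*s != z - 6 <==> (((3/4)*z < -6 && 2*z > 7) || m + s < 3*z)
Before skip: m + 2*s != z - 6 <==> (((3/4)*z < -6 && 2*z > 7) || m + s < 3*z)
Before skip: m + 2*s != z - 6 <==> (((3/4)*z < -6 && 2*z > 7) || m + s < 3*z)
Answer: WP = m + 2*s != z - 6 <==> (((3/4)*z < -6 && 2*z > 7) || m + s < 3*z)


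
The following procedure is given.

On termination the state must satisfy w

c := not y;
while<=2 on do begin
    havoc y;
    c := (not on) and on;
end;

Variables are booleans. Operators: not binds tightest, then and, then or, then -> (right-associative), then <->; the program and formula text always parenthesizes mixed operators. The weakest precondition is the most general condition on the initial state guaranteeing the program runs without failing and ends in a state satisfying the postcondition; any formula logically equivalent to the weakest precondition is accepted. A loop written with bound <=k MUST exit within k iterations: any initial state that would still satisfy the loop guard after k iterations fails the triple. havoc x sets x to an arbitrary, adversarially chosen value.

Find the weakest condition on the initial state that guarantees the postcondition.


Working backward. After the program, w must hold.
Before the loop (bound <=2), unroll the exhaustion recursion (WP_0 = exit-now case; WP_j = one more guarded iteration, up to j = 2):
  WP_0: (not on) and w
  WP_1: (on -> ((not on) and w)) and ((not on) -> w)
  WP_2: (on -> ((on -> ((not on) and w)) and ((not on) -> w))) and ((not on) -> w)
So before the loop: (on -> ((on -> ((not on) and w)) and ((not on) -> w))) and ((not on) -> w)
Before c := not y: (on -> ((on -> ((not on) and w)) and ((not on) -> w))) and ((not on) -> w)
Answer: WP = (on -> ((on -> ((not on) and w)) and ((not on) -> w))) and ((not on) -> w)


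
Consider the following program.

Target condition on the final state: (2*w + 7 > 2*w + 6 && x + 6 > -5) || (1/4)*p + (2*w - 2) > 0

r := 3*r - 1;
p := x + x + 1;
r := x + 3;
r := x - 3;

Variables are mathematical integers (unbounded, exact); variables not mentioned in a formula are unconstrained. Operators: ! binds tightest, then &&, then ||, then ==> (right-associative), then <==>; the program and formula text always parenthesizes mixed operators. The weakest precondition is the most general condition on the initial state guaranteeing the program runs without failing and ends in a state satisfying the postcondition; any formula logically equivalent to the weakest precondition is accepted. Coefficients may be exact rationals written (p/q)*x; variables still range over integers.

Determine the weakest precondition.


Working backward. After the program, the postcondition (2*w + 7 > 2*w + 6 && x + 6 > -5) || (1/4)*p + (2*w - 2) > 0 must hold; in canonical form it is x > -11 || (1/4)*p + 2*w > 2.
Before r := x - 3: x > -11 || (1/4)*p + 2*w > 2
Before r := x + 3: x > -11 || (1/4)*p + 2*w > 2
Before p := x + x + 1: x > -11 || 2*w + (1/2)*x > 7/4
Before r := 3*r - 1: x > -11 || 2*w + (1/2)*x > 7/4
Answer: WP = x > -11 || 2*w + (1/2)*x > 7/4


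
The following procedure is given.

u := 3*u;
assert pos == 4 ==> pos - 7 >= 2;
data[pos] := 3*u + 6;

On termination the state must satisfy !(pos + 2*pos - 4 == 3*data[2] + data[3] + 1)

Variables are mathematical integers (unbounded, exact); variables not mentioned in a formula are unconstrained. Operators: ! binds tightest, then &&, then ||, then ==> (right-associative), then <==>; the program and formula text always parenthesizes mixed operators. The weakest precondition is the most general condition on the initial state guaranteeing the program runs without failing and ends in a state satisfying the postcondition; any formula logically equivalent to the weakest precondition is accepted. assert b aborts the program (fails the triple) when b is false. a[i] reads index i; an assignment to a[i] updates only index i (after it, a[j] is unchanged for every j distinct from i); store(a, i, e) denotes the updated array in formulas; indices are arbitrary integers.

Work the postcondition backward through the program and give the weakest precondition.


Working backward. After the program, the postcondition !(pos + 2*pos - 4 == 3*data[2] + data[3] + 1) must hold; in canonical form it is !(3*pos == 3*data[2] + data[3] + 5).
Before data[pos] := 3*u + 6: !(3*pos == 3*store(data, pos, 3*u + 6)[2] + store(data, pos, 3*u + 6)[3] + 5)
Before assert pos == 4 ==> pos - 7 >= 2: (pos == 4 ==> pos >= 9) && (!(3*pos == 3*store(data, pos, 3*u + 6)[2] + store(data, pos, 3*u + 6)[3] + 5))
Before u := 3*u: (pos == 4 ==> pos >= 9) && (!(3*pos == 3*store(data, pos, 9*u + 6)[2] + store(data, pos, 9*u + 6)[3] + 5))
Answer: WP = (pos == 4 ==> pos >= 9) && (!(3*pos == 3*store(data, pos, 9*u + 6)[2] + store(data, pos, 9*u + 6)[3] + 5))


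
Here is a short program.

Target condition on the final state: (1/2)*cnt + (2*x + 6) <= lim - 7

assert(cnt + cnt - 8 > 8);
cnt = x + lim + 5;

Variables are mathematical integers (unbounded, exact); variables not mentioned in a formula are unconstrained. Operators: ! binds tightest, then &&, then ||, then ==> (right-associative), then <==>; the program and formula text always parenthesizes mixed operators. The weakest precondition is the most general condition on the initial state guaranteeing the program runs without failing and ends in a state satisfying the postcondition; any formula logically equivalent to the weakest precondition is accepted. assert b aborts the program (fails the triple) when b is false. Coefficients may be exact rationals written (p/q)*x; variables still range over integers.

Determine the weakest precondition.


Working backward. After the program, the postcondition (1/2)*cnt + (2*x + 6) <= lim - 7 must hold; in canonical form it is (1/2)*cnt + 2*x <= lim - 13.
Before cnt := x + lim + 5: (5/2)*x <= (1/2)*lim - 31/2
Before assert cnt + cnt - 8 > 8: 2*cnt > 16 && (5/2)*x <= (1/2)*lim - 31/2
Answer: WP = 2*cnt > 16 && (5/2)*x <= (1/2)*lim - 31/2


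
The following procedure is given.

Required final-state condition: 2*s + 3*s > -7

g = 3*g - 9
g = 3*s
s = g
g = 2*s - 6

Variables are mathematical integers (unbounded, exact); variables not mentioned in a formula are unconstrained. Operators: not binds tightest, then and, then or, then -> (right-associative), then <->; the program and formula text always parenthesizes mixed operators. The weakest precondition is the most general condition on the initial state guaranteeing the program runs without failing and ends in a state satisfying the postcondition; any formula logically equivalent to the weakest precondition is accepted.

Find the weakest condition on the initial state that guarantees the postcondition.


Working backward. After the program, the postcondition 2*s + 3*s > -7 must hold; in canonical form it is 5*s > -7.
Before g := 2*s - 6: 5*s > -7
Before s := g: 5*g > -7
Before g := 3*s: 15*s > -7
Before g := 3*g - 9: 15*s > -7
Answer: WP = 15*s > -7


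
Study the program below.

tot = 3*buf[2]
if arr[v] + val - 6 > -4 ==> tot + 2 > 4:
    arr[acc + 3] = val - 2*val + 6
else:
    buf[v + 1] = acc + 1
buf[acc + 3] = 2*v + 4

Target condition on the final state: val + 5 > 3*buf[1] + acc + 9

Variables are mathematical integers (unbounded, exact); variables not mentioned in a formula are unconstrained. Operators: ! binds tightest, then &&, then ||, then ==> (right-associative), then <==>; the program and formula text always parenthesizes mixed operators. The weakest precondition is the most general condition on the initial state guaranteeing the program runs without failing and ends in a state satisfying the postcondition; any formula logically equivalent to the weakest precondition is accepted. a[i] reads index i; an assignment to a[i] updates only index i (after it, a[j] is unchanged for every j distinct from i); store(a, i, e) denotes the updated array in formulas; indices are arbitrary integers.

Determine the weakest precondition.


Working backward. After the program, the postcondition val + 5 > 3*buf[1] + acc + 9 must hold; in canonical form it is val > 3*buf[1] + acc + 4.
Before buf[acc + 3] := 2*v + 4: val > 3*store(buf, acc + 3, 2*v + 4)[1] + acc + 4
Then branch requires val > 3*store(buf, acc + 3, 2*v + 4)[1] + acc + 4; else branch requires val > 3*store(store(buf, v + 1, acc + 1), acc + 3, 2*v + 4)[1] + acc + 4.
Before the if: ((arr[v] + val > 2 ==> tot > 2) ==> val > 3*store(buf, acc + 3, 2*v + 4)[1] + acc + 4) && ((!(arr[v] + val > 2 ==> tot > 2)) ==> val > 3*store(store(buf, v + 1, acc + 1), acc + 3, 2*v + 4)[1] + acc + 4)
Before tot := 3*buf[2]: ((arr[v] + val > 2 ==> 3*buf[2] > 2) ==> val > 3*store(buf, acc + 3, 2*v + 4)[1] + acc + 4) && ((!(arr[v] + val > 2 ==> 3*buf[2] > 2)) ==> val > 3*store(store(buf, v + 1, acc + 1), acc + 3, 2*v + 4)[1] + acc + 4)
Answer: WP = ((arr[v] + val > 2 ==> 3*buf[2] > 2) ==> val > 3*store(buf, acc + 3, 2*v + 4)[1] + acc + 4) && ((!(arr[v] + val > 2 ==> 3*buf[2] > 2)) ==> val > 3*store(store(buf, v + 1, acc + 1), acc + 3, 2*v + 4)[1] + acc + 4)


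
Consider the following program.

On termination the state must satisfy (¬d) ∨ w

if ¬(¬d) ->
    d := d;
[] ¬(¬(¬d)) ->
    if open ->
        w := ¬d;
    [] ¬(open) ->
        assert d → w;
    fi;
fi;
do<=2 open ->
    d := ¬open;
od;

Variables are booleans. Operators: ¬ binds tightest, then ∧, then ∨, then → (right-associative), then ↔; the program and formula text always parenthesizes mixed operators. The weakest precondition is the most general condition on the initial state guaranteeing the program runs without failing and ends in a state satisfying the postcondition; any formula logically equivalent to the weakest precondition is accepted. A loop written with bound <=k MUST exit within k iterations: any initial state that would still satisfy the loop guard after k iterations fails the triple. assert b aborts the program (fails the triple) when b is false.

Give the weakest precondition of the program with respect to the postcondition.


Working backward. After the program, (¬d) ∨ w must hold.
Before the loop (bound <=2), unroll the exhaustion recursion (WP_0 = exit-now case; WP_j = one more guarded iteration, up to j = 2):
  WP_0: (¬open) ∧ ((¬d) ∨ w)
  WP_1: (open → ((¬open) ∧ (open ∨ w))) ∧ ((¬open) → ((¬d) ∨ w))
  WP_2: (open → ((open → ((¬open) ∧ (open ∨ w))) ∧ ((¬open) → (open ∨ w)))) ∧ ((¬open) → ((¬d) ∨ w))
So before the loop: (open → ((open → ((¬open) ∧ (open ∨ w))) ∧ ((¬open) → (open ∨ w)))) ∧ ((¬open) → ((¬d) ∨ w))
Then branch requires (open → ((open → ((¬open) ∧ (open ∨ w))) ∧ ((¬open) → (open ∨ w)))) ∧ ((¬open) → ((¬d) ∨ w)); else branch requires (open → ((open → ((open → ((¬open) ∧ (open ∨ (¬d)))) ∧ ((¬open) → (open ∨ (¬d))))) ∧ ((¬open) → (¬d)))) ∧ ((¬open) → ((d → w) ∧ (open → ((open → ((¬open) ∧ (open ∨ w))) ∧ ((¬open) → (open ∨ w)))) ∧ ((¬open) → ((¬d) ∨ w)))).
Before the if: (d → ((open → ((open → ((¬open) ∧ (open ∨ w))) ∧ ((¬open) → (open ∨ w)))) ∧ ((¬open) → ((¬d) ∨ w)))) ∧ ((¬d) → ((open → ((open → ((open → ((¬open) ∧ (open ∨ (¬d)))) ∧ ((¬open) → (open ∨ (¬d))))) ∧ ((¬open) → (¬d)))) ∧ ((¬open) → ((d → w) ∧ (open → ((open → ((¬open) ∧ (open ∨ w))) ∧ ((¬open) → (open ∨ w)))) ∧ ((¬open) → ((¬d) ∨ w))))))
Answer: WP = (d → ((open → ((open → ((¬open) ∧ (open ∨ w))) ∧ ((¬open) → (open ∨ w)))) ∧ ((¬open) → ((¬d) ∨ w)))) ∧ ((¬d) → ((open → ((open → ((open → ((¬open) ∧ (open ∨ (¬d)))) ∧ ((¬open) → (open ∨ (¬d))))) ∧ ((¬open) → (¬d)))) ∧ ((¬open) → ((d → w) ∧ (open → ((open → ((¬open) ∧ (open ∨ w))) ∧ ((¬open) → (open ∨ w)))) ∧ ((¬open) → ((¬d) ∨ w))))))


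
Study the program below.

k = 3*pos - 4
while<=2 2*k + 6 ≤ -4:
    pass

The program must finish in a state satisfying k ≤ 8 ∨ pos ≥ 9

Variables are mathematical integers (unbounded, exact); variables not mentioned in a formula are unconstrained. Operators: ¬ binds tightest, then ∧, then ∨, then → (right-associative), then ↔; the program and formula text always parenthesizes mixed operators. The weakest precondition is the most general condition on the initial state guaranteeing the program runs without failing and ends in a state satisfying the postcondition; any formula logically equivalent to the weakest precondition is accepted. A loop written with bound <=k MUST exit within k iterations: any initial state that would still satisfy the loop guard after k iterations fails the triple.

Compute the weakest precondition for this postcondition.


Working backward. After the program, k ≤ 8 ∨ pos ≥ 9 must hold.
Before the loop (bound <=2), unroll the exhaustion recursion (WP_0 = exit-now case; WP_j = one more guarded iteration, up to j = 2):
  WP_0: (¬(2*k ≤ -10)) ∧ (k ≤ 8 ∨ pos ≥ 9)
  WP_1: (2*k ≤ -10 → ((¬(2*k ≤ -10)) ∧ (k ≤ 8 ∨ pos ≥ 9))) ∧ ((¬(2*k ≤ -10)) → (k ≤ 8 ∨ pos ≥ 9))
  WP_2: (2*k ≤ -10 → ((2*k ≤ -10 → ((¬(2*k ≤ -10)) ∧ (k ≤ 8 ∨ pos ≥ 9))) ∧ ((¬(2*k ≤ -10)) → (k ≤ 8 ∨ pos ≥ 9)))) ∧ ((¬(2*k ≤ -10)) → (k ≤ 8 ∨ pos ≥ 9))
So before the loop: (2*k ≤ -10 → ((2*k ≤ -10 → ((¬(2*k ≤ -10)) ∧ (k ≤ 8 ∨ pos ≥ 9))) ∧ ((¬(2*k ≤ -10)) → (k ≤ 8 ∨ pos ≥ 9)))) ∧ ((¬(2*k ≤ -10)) → (k ≤ 8 ∨ pos ≥ 9))
Before k := 3*pos - 4: (6*pos ≤ -2 → ((6*pos ≤ -2 → ((¬(6*pos ≤ -2)) ∧ (3*pos ≤ 12 ∨ pos ≥ 9))) ∧ ((¬(6*pos ≤ -2)) → (3*pos ≤ 12 ∨ pos ≥ 9)))) ∧ ((¬(6*pos ≤ -2)) → (3*pos ≤ 12 ∨ pos ≥ 9))
Answer: WP = (6*pos ≤ -2 → ((6*pos ≤ -2 → ((¬(6*pos ≤ -2)) ∧ (3*pos ≤ 12 ∨ pos ≥ 9))) ∧ ((¬(6*pos ≤ -2)) → (3*pos ≤ 12 ∨ pos ≥ 9)))) ∧ ((¬(6*pos ≤ -2)) → (3*pos ≤ 12 ∨ pos ≥ 9))


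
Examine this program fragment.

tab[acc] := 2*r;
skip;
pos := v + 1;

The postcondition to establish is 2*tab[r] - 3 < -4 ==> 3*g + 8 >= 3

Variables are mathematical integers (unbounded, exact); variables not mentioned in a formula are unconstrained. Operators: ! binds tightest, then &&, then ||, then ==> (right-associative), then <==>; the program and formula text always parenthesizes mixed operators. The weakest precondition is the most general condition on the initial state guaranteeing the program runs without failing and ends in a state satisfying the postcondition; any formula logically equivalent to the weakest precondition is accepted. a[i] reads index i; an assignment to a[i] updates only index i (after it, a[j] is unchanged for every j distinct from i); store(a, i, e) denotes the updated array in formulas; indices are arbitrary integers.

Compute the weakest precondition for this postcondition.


Working backward. After the program, the postcondition 2*tab[r] - 3 < -4 ==> 3*g + 8 >= 3 must hold; in canonical form it is 2*tab[r] < -1 ==> 3*g >= -5.
Before pos := v + 1: 2*tab[r] < -1 ==> 3*g >= -5
Before skip: 2*tab[r] < -1 ==> 3*g >= -5
Before tab[acc] := 2*r: 2*store(tab, acc, 2*r)[r] < -1 ==> 3*g >= -5
Answer: WP = 2*store(tab, acc, 2*r)[r] < -1 ==> 3*g >= -5


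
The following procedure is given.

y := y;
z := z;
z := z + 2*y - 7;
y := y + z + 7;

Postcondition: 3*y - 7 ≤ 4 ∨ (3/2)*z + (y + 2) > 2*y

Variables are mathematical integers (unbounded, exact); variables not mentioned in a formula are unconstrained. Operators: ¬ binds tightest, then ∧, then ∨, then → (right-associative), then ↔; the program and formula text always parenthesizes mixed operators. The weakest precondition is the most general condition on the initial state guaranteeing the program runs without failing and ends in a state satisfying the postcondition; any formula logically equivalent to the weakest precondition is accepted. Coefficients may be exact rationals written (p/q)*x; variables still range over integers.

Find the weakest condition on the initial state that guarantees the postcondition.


Working backward. After the program, the postcondition 3*y - 7 ≤ 4 ∨ (3/2)*z + (y + 2) > 2*y must hold; in canonical form it is 3*y ≤ 11 ∨ (3/2)*z > y - 2.
Before y := y + z + 7: 3*y + 3*z ≤ -10 ∨ (1/2)*z > y + 5
Before z := z + 2*y - 7: 9*y + 3*z ≤ 11 ∨ (1/2)*z > 17/2
Before z := z: 9*y + 3*z ≤ 11 ∨ (1/2)*z > 17/2
Before y := y: 9*y + 3*z ≤ 11 ∨ (1/2)*z > 17/2
Answer: WP = 9*y + 3*z ≤ 11 ∨ (1/2)*z > 17/2


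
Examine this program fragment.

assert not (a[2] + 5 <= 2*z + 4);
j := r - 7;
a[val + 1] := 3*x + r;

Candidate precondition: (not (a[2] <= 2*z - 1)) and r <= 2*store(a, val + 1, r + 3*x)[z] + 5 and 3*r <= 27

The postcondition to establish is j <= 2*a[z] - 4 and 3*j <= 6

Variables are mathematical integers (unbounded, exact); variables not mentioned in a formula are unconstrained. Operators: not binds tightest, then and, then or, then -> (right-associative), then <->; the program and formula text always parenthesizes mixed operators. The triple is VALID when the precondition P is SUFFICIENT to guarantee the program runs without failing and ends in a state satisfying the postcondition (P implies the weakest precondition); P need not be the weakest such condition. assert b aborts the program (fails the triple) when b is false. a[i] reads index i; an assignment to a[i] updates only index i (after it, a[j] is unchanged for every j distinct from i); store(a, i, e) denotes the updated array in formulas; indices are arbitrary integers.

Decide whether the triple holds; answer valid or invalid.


Working backward. After the program, j <= 2*a[z] - 4 and 3*j <= 6 must hold.
Before a[val + 1] := 3*x + r: j <= 2*store(a, val + 1, r + 3*x)[z] - 4 and 3*j <= 6
Before j := r - 7: r <= 2*store(a, val + 1, r + 3*x)[z] + 3 and 3*r <= 27
Before assert not (a[2] + 5 <= 2*z + 4): (not (a[2] <= 2*z - 1)) and r <= 2*store(a, val + 1, r + 3*x)[z] + 3 and 3*r <= 27
The weakest precondition is (not (a[2] <= 2*z - 1)) and r <= 2*store(a, val + 1, r + 3*x)[z] + 3 and 3*r <= 27.
Check whether (not (a[2] <= 2*z - 1)) and r <= 2*store(a, val + 1, r + 3*x)[z] + 5 and 3*r <= 27 implies it.
Countermodel: at the initial state a = {[-7040] = 3, [2] = 0, elsewhere 3}, r = 2, val = -7041, x = -1, z = -7040, the precondition holds but the weakest precondition fails.
Answer: invalid


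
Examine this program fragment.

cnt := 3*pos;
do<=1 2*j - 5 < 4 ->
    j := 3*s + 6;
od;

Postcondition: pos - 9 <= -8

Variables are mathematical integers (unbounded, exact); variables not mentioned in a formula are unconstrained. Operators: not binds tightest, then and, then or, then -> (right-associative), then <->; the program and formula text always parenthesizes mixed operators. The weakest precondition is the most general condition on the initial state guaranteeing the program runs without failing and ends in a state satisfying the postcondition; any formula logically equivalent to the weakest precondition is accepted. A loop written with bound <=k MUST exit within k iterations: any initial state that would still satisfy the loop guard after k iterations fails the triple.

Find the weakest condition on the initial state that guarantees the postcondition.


Working backward. After the program, the postcondition pos - 9 <= -8 must hold; in canonical form it is pos <= 1.
Before the loop (bound <=1), unroll the exhaustion recursion (WP_0 = exit-now case; WP_j = one more guarded iteration, up to j = 1):
  WP_0: (not (2*j < 9)) and pos <= 1
  WP_1: (2*j < 9 -> ((not (6*s < -3)) and pos <= 1)) and ((not (2*j < 9)) -> pos <= 1)
So before the loop: (2*j < 9 -> ((not (6*s < -3)) and pos <= 1)) and ((not (2*j < 9)) -> pos <= 1)
Before cnt := 3*pos: (2*j < 9 -> ((not (6*s < -3)) and pos <= 1)) and ((not (2*j < 9)) -> pos <= 1)
Answer: WP = (2*j < 9 -> ((not (6*s < -3)) and pos <= 1)) and ((not (2*j < 9)) -> pos <= 1)


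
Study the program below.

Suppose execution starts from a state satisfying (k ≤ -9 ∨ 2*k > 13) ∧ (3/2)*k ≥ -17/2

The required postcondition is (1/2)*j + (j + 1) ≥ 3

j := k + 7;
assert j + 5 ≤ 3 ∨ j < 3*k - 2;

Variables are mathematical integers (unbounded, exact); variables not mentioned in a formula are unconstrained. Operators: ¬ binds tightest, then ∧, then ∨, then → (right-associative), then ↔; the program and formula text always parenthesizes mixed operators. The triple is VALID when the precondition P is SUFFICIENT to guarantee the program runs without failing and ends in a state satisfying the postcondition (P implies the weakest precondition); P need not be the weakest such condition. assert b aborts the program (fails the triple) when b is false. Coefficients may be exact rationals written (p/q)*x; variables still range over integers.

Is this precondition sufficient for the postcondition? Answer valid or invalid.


Working backward. After the program, the postcondition (1/2)*j + (j + 1) ≥ 3 must hold; in canonical form it is (3/2)*j ≥ 2.
Before assert j + 5 ≤ 3 ∨ j < 3*k - 2: (j ≤ -2 ∨ j < 3*k - 2) ∧ (3/2)*j ≥ 2
Before j := k + 7: (k ≤ -9 ∨ 2*k > 9) ∧ (3/2)*k ≥ -17/2
The weakest precondition is (k ≤ -9 ∨ 2*k > 9) ∧ (3/2)*k ≥ -17/2.
Check whether (k ≤ -9 ∨ 2*k > 13) ∧ (3/2)*k ≥ -17/2 implies it.
Every state satisfying the precondition satisfies the weakest precondition: the implication holds.
Answer: valid


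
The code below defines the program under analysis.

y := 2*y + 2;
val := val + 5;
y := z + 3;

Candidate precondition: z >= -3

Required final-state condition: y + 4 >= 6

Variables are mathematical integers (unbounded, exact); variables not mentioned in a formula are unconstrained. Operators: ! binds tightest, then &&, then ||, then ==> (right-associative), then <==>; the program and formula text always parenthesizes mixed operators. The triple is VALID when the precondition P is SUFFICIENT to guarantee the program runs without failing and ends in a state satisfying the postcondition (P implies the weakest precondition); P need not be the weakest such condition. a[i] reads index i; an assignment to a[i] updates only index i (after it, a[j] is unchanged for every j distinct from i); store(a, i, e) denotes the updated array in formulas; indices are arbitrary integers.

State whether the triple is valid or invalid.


Working backward. After the program, the postcondition y + 4 >= 6 must hold; in canonical form it is y >= 2.
Before y := z + 3: z >= -1
Before val := val + 5: z >= -1
Before y := 2*y + 2: z >= -1
The weakest precondition is z >= -1.
Check whether z >= -3 implies it.
Countermodel: at the initial state z = -3, the precondition holds but the weakest precondition fails.
Answer: invalid


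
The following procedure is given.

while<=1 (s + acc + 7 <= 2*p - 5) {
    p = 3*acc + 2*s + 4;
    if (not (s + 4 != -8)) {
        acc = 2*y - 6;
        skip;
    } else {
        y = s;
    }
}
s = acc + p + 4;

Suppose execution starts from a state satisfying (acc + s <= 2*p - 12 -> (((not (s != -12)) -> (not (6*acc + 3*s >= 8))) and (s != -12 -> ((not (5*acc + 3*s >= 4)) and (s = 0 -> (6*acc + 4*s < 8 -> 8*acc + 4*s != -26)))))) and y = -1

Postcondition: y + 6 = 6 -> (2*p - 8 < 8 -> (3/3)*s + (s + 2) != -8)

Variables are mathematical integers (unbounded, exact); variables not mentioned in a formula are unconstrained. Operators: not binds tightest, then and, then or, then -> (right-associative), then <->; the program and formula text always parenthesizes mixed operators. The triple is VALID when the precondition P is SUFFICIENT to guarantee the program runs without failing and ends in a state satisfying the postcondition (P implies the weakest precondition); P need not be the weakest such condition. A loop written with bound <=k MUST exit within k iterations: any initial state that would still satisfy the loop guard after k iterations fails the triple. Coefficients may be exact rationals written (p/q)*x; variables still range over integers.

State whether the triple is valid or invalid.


Working backward. After the program, the postcondition y + 6 = 6 -> (2*p - 8 < 8 -> (3/3)*s + (s + 2) != -8) must hold; in canonical form it is y = 0 -> (2*p < 16 -> 2*s != -10).
Before s := acc + p + 4: y = 0 -> (2*p < 16 -> 2*acc + 2*p != -18)
Before the loop (bound <=1), unroll the exhaustion recursion (WP_0 = exit-now case; WP_j = one more guarded iteration, up to j = 1):
  WP_0: (not (acc + s <= 2*p - 12)) and (y = 0 -> (2*p < 16 -> 2*acc + 2*p != -18))
  WP_1: (acc + s <= 2*p - 12 -> (((not (s != -12)) -> ((not (2*y <= 6*acc + 3*s + 2)) and (y = 0 -> (6*acc + 4*s < 8 -> 6*acc + 4*s + 4*y != -14)))) and (s != -12 -> ((not (5*acc + 3*s >= 4)) and (s = 0 -> (6*acc + 4*s < 8 -> 8*acc + 4*s != -26)))))) and ((not (acc + s <= 2*p - 12)) -> (y = 0 -> (2*p < 16 -> 2*acc + 2*p != -18)))
So before the loop: (acc + s <= 2*p - 12 -> (((not (s != -12)) -> ((not (2*y <= 6*acc + 3*s + 2)) and (y = 0 -> (6*acc + 4*s < 8 -> 6*acc + 4*s + 4*y != -14)))) and (s != -12 -> ((not (5*acc + 3*s >= 4)) and (s = 0 -> (6*acc + 4*s < 8 -> 8*acc + 4*s != -26)))))) and ((not (acc + s <= 2*p - 12)) -> (y = 0 -> (2*p < 16 -> 2*acc + 2*p != -18)))
The weakest precondition is (acc + s <= 2*p - 12 -> (((not (s != -12)) -> ((not (2*y <= 6*acc + 3*s + 2)) and (y = 0 -> (6*acc + 4*s < 8 -> 6*acc + 4*s + 4*y != -14)))) and (s != -12 -> ((not (5*acc + 3*s >= 4)) and (s = 0 -> (6*acc + 4*s < 8 -> 8*acc + 4*s != -26)))))) and ((not (acc + s <= 2*p - 12)) -> (y = 0 -> (2*p < 16 -> 2*acc + 2*p != -18))).
Check whether (acc + s <= 2*p - 12 -> (((not (s != -12)) -> (not (6*acc + 3*s >= 8))) and (s != -12 -> ((not (5*acc + 3*s >= 4)) and (s = 0 -> (6*acc + 4*s < 8 -> 8*acc + 4*s != -26)))))) and y = -1 implies it.
Countermodel: at the initial state acc = 6, p = 3, s = -12, y = -1, the precondition holds but the weakest precondition fails.
Answer: invalid


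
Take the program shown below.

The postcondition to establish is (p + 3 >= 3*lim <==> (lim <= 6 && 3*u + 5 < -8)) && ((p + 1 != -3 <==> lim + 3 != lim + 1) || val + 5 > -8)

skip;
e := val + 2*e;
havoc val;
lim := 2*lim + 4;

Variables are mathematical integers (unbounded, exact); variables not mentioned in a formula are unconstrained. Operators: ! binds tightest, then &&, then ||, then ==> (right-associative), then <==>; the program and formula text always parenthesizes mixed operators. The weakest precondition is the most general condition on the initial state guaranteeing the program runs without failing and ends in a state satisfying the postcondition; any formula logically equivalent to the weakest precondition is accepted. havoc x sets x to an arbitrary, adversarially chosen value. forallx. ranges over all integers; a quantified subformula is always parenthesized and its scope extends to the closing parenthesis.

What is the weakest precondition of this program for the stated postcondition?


Working backward. After the program, the postcondition (p + 3 >= 3*lim <==> (lim <= 6 && 3*u + 5 < -8)) && ((p + 1 != -3 <==> lim + 3 != lim + 1) || val + 5 > -8) must hold; in canonical form it is (p >= 3*lim - 3 <==> (lim <= 6 && 3*u < -13)) && (p != -4 || val > -13).
Before lim := 2*lim + 4: (p >= 6*lim + 9 <==> (2*lim <= 2 && 3*u < -13)) && (p != -4 || val > -13)
Before havoc val: forall val_1. ((p >= 6*lim + 9 <==> (2*lim <= 2 && 3*u < -13)) && (p != -4 || val_1 > -13))
Before e := val + 2*e: forall val_1. ((p >= 6*lim + 9 <==> (2*lim <= 2 && 3*u < -13)) && (p != -4 || val_1 > -13))
Before skip: forall val_1. ((p >= 6*lim + 9 <==> (2*lim <= 2 && 3*u < -13)) && (p != -4 || val_1 > -13))
Answer: WP = forall val_1. ((p >= 6*lim + 9 <==> (2*lim <= 2 && 3*u < -13)) && (p != -4 || val_1 > -13))


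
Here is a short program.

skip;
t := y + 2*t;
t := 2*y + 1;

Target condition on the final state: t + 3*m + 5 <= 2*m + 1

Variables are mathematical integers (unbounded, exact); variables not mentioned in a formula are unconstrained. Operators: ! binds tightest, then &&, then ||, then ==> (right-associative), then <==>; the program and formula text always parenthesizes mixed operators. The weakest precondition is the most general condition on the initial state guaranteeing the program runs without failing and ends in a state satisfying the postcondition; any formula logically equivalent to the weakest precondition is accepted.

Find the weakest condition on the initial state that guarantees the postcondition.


Working backward. After the program, the postcondition t + 3*m + 5 <= 2*m + 1 must hold; in canonical form it is m + t <= -4.
Before t := 2*y + 1: m + 2*y <= -5
Before t := y + 2*t: m + 2*y <= -5
Before skip: m + 2*y <= -5
Answer: WP = m + 2*y <= -5


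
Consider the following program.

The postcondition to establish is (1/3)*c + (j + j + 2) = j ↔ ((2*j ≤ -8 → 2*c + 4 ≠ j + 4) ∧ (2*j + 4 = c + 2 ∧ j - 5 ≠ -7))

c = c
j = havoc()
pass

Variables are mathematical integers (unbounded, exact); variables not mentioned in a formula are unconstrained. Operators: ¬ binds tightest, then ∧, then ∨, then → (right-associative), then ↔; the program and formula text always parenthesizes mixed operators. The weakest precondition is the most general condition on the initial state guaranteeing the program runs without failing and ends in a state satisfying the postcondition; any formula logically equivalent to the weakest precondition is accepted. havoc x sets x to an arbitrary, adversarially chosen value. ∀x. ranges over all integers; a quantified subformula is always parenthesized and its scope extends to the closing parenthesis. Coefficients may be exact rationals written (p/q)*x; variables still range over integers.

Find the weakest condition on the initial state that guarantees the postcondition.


Working backward. After the program, the postcondition (1/3)*c + (j + j + 2) = j ↔ ((2*j ≤ -8 → 2*c + 4 ≠ j + 4) ∧ (2*j + 4 = c + 2 ∧ j - 5 ≠ -7)) must hold; in canonical form it is (1/3)*c + j = -2 ↔ ((2*j ≤ -8 → 2*c ≠ j) ∧ 2*j = c - 2 ∧ j ≠ -2).
Before skip: (1/3)*c + j = -2 ↔ ((2*j ≤ -8 → 2*c ≠ j) ∧ 2*j = c - 2 ∧ j ≠ -2)
Before havoc j: ∀j_1. ((1/3)*c + j_1 = -2 ↔ ((2*j_1 ≤ -8 → 2*c ≠ j_1) ∧ 2*j_1 = c - 2 ∧ j_1 ≠ -2))
Before c := c: ∀j_1. ((1/3)*c + j_1 = -2 ↔ ((2*j_1 ≤ -8 → 2*c ≠ j_1) ∧ 2*j_1 = c - 2 ∧ j_1 ≠ -2))
Answer: WP = ∀j_1. ((1/3)*c + j_1 = -2 ↔ ((2*j_1 ≤ -8 → 2*c ≠ j_1) ∧ 2*j_1 = c - 2 ∧ j_1 ≠ -2))


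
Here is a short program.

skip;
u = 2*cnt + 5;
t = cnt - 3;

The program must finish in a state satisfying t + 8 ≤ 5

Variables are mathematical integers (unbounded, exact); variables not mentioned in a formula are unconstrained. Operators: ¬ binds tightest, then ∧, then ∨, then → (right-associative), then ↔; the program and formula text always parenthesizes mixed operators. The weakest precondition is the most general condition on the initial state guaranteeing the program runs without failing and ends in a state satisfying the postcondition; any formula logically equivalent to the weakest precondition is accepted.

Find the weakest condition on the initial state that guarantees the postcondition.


Working backward. After the program, the postcondition t + 8 ≤ 5 must hold; in canonical form it is t ≤ -3.
Before t := cnt - 3: cnt ≤ 0
Before u := 2*cnt + 5: cnt ≤ 0
Before skip: cnt ≤ 0
Answer: WP = cnt ≤ 0


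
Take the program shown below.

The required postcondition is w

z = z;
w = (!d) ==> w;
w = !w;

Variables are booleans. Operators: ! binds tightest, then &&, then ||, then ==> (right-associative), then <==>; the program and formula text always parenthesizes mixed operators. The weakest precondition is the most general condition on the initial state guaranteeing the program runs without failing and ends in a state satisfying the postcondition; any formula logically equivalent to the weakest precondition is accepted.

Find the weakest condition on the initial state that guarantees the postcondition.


Working backward. After the program, w must hold.
Before w := !w: !w
Before w := (!d) ==> w: !((!d) ==> w)
Before z := z: !((!d) ==> w)
Answer: WP = !((!d) ==> w)


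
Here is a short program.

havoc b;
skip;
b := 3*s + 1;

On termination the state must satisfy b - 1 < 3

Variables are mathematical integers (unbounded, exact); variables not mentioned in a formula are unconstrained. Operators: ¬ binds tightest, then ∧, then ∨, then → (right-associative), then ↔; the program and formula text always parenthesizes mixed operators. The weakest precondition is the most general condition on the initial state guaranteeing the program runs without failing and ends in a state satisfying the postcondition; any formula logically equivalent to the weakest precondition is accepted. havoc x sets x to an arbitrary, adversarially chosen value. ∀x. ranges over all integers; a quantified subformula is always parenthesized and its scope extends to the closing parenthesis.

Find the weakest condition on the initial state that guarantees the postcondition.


Working backward. After the program, the postcondition b - 1 < 3 must hold; in canonical form it is b < 4.
Before b := 3*s + 1: 3*s < 3
Before skip: 3*s < 3
Before havoc b: 3*s < 3
Answer: WP = 3*s < 3


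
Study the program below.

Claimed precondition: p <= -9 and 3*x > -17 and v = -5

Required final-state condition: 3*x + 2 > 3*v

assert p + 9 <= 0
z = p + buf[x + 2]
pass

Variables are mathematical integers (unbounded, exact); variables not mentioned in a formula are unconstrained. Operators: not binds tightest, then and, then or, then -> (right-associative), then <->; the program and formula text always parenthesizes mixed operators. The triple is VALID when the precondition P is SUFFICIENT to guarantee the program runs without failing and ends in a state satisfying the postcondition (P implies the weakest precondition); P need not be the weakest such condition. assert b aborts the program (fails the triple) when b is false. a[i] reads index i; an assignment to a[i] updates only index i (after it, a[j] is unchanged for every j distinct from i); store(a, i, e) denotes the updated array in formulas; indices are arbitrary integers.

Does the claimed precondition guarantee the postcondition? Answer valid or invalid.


Working backward. After the program, the postcondition 3*x + 2 > 3*v must hold; in canonical form it is 3*x > 3*v - 2.
Before skip: 3*x > 3*v - 2
Before z := p + buf[x + 2]: 3*x > 3*v - 2
Before assert p + 9 <= 0: p <= -9 and 3*x > 3*v - 2
The weakest precondition is p <= -9 and 3*x > 3*v - 2.
Check whether p <= -9 and 3*x > -17 and v = -5 implies it.
Every state satisfying the precondition satisfies the weakest precondition: the implication holds.
Answer: valid


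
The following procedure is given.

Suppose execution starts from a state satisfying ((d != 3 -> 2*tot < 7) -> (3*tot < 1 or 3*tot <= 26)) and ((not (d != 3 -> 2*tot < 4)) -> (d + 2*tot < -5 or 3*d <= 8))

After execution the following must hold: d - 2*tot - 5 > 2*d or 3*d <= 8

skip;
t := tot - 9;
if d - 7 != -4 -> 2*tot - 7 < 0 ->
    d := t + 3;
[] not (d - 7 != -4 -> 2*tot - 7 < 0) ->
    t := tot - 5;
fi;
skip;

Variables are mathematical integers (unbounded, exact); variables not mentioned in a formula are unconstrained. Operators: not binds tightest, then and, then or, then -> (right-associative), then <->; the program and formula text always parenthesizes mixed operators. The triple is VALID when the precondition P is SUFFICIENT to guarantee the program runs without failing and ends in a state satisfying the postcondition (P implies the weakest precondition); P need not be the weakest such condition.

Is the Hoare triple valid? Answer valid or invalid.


Working backward. After the program, the postcondition d - 2*tot - 5 > 2*d or 3*d <= 8 must hold; in canonical form it is d + 2*tot < -5 or 3*d <= 8.
Before skip: d + 2*tot < -5 or 3*d <= 8
Then branch requires t + 2*tot < -8 or 3*t <= -1; else branch requires d + 2*tot < -5 or 3*d <= 8.
Before the if: ((d != 3 -> 2*tot < 7) -> (t + 2*tot < -8 or 3*t <= -1)) and ((not (d != 3 -> 2*tot < 7)) -> (d + 2*tot < -5 or 3*d <= 8))
Before t := tot - 9: ((d != 3 -> 2*tot < 7) -> (3*tot < 1 or 3*tot <= 26)) and ((not (d != 3 -> 2*tot < 7)) -> (d + 2*tot < -5 or 3*d <= 8))
Before skip: ((d != 3 -> 2*tot < 7) -> (3*tot < 1 or 3*tot <= 26)) and ((not (d != 3 -> 2*tot < 7)) -> (d + 2*tot < -5 or 3*d <= 8))
The weakest precondition is ((d != 3 -> 2*tot < 7) -> (3*tot < 1 or 3*tot <= 26)) and ((not (d != 3 -> 2*tot < 7)) -> (d + 2*tot < -5 or 3*d <= 8)).
Check whether ((d != 3 -> 2*tot < 7) -> (3*tot < 1 or 3*tot <= 26)) and ((not (d != 3 -> 2*tot < 4)) -> (d + 2*tot < -5 or 3*d <= 8)) implies it.
Every state satisfying the precondition satisfies the weakest precondition: the implication holds.
Answer: valid


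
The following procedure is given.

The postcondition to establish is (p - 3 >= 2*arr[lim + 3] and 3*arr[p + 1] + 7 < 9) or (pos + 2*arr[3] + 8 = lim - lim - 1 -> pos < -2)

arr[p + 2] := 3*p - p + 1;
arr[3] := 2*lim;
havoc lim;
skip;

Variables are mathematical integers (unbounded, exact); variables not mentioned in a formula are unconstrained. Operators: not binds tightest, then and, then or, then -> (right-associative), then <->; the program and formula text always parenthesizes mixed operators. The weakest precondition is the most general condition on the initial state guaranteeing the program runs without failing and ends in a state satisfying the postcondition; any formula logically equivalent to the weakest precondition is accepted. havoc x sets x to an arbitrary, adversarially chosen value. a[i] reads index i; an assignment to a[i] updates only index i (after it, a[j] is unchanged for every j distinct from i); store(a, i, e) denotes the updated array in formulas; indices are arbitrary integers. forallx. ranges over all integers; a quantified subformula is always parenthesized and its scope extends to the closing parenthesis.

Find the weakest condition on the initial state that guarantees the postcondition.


Working backward. After the program, the postcondition (p - 3 >= 2*arr[lim + 3] and 3*arr[p + 1] + 7 < 9) or (pos + 2*arr[3] + 8 = lim - lim - 1 -> pos < -2) must hold; in canonical form it is (p >= 2*arr[lim + 3] + 3 and 3*arr[p + 1] < 2) or (2*arr[3] + pos = -9 -> pos < -2).
Before skip: (p >= 2*arr[lim + 3] + 3 and 3*arr[p + 1] < 2) or (2*arr[3] + pos = -9 -> pos < -2)
Before havoc lim: forall lim_1. ((p >= 2*arr[lim_1 + 3] + 3 and 3*arr[p + 1] < 2) or (2*arr[3] + pos = -9 -> pos < -2))
Before arr[3] := 2*lim: forall lim_1. ((p >= 2*store(arr, 3, 2*lim)[lim_1 + 3] + 3 and 3*store(arr, 3, 2*lim)[p + 1] < 2) or (4*lim + pos = -9 -> pos < -2))
Before arr[p + 2] := 3*p - p + 1: forall lim_1. ((p >= 2*store(store(arr, p + 2, 2*p + 1), 3, 2*lim)[lim_1 + 3] + 3 and 3*store(store(arr, p + 2, 2*p + 1), 3, 2*lim)[p + 1] < 2) or (4*lim + pos = -9 -> pos < -2))
Answer: WP = forall lim_1. ((p >= 2*store(store(arr, p + 2, 2*p + 1), 3, 2*lim)[lim_1 + 3] + 3 and 3*store(store(arr, p + 2, 2*p + 1), 3, 2*lim)[p + 1] < 2) or (4*lim + pos = -9 -> pos < -2))
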